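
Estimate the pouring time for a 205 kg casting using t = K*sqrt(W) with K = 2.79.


Formula: t = K * sqrt(W)
sqrt(W) = sqrt(205) = 14.31782
t = 2.79 * 14.31782 = 39.9467 s

Answer: 39.9467 s


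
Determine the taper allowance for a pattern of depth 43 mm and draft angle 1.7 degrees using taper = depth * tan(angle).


Formula: taper = depth * tan(draft_angle)
tan(1.7 deg) = 0.0296793
taper = 43 mm * 0.0296793 = 1.2762 mm

Answer: 1.2762 mm


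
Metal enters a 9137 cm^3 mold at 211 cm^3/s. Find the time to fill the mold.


Formula: t_fill = V_mold / Q_flow
t = 9137 cm^3 / 211 cm^3/s = 43.3033 s

Answer: 43.3033 s


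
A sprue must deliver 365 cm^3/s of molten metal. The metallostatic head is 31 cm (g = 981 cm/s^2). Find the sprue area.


Formula: v = sqrt(2*g*h), A = Q/v
Velocity: v = sqrt(2 * 981 * 31) = sqrt(60822) = 246.6212 cm/s
Sprue area: A = Q / v = 365 / 246.6212 = 1.4800 cm^2

Final answer: 1.4800 cm^2


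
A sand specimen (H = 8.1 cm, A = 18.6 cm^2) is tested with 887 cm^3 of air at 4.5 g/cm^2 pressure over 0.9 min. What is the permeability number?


Formula: Permeability Number P = (V * H) / (p * A * t)
Numerator: V * H = 887 * 8.1 = 7184.7
Denominator: p * A * t = 4.5 * 18.6 * 0.9 = 75.33
P = 7184.7 / 75.33 = 95.3763

95.3763


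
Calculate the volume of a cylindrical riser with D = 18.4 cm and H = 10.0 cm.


Formula: V = pi * (D/2)^2 * H  (cylinder volume)
Radius = D/2 = 18.4/2 = 9.2 cm
V = pi * 9.2^2 * 10.0 = 2659.0440 cm^3

Final answer: 2659.0440 cm^3


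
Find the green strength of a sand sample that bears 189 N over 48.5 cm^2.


Formula: Compressive Strength = Force / Area
Strength = 189 N / 48.5 cm^2 = 3.8969 N/cm^2

Final answer: 3.8969 N/cm^2


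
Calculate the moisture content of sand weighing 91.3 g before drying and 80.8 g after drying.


Formula: MC = (W_wet - W_dry) / W_wet * 100
Water mass = 91.3 - 80.8 = 10.5 g
MC = 10.5 / 91.3 * 100 = 11.5005%

11.5005%


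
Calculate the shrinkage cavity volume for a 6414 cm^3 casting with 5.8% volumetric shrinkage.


Formula: V_shrink = V_casting * shrinkage_pct / 100
V_shrink = 6414 cm^3 * 5.8 / 100 = 372.0120 cm^3

Final answer: 372.0120 cm^3


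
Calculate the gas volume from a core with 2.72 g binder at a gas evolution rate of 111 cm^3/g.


Formula: V_gas = W_binder * gas_evolution_rate
V = 2.72 g * 111 cm^3/g = 301.9200 cm^3

Final answer: 301.9200 cm^3


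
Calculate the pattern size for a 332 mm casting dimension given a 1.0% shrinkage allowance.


Formula: L_pattern = L_casting * (1 + shrinkage_rate/100)
Shrinkage factor = 1 + 1.0/100 = 1.01
L_pattern = 332 mm * 1.01 = 335.3200 mm

Final answer: 335.3200 mm


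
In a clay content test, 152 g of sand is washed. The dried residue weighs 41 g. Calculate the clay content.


Formula: Clay% = (W_total - W_washed) / W_total * 100
Clay mass = 152 - 41 = 111 g
Clay% = 111 / 152 * 100 = 73.0263%

73.0263%


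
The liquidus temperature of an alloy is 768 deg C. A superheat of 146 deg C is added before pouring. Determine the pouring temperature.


Formula: T_pour = T_melt + Superheat
T_pour = 768 + 146 = 914 deg C

Answer: 914 deg C


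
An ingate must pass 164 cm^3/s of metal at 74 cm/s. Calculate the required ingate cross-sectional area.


Formula: A_ingate = Q / v  (continuity equation)
A = 164 cm^3/s / 74 cm/s = 2.2162 cm^2

Final answer: 2.2162 cm^2


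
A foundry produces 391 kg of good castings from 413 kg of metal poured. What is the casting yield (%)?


Formula: Casting Yield = (W_good / W_total) * 100
Yield = (391 kg / 413 kg) * 100 = 94.6731%


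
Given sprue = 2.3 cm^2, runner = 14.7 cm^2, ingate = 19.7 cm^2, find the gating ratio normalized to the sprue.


Sprue:Runner:Ingate = 1 : 14.7/2.3 : 19.7/2.3 = 1:6.39:8.57

Final answer: 1:6.39:8.57


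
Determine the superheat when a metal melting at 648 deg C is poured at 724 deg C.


Formula: Superheat = T_pour - T_melt
Superheat = 724 - 648 = 76 deg C

Answer: 76 deg C


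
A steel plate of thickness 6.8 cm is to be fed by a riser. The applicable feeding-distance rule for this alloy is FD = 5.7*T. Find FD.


Formula: FD = 5.7 * T  (riser feeding-distance rule)
FD = 5.7 * 6.8 cm = 38.7600 cm

38.7600 cm


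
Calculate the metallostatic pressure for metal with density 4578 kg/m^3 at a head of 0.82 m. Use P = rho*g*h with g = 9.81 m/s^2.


Formula: P = rho * g * h
rho * g = 4578 * 9.81 = 44910.18 N/m^3
P = 44910.18 * 0.82 = 36826.3476 Pa

Answer: 36826.3476 Pa


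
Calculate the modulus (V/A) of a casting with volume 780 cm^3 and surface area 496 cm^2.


Formula: Casting Modulus M = V / A
M = 780 cm^3 / 496 cm^2 = 1.5726 cm

1.5726 cm


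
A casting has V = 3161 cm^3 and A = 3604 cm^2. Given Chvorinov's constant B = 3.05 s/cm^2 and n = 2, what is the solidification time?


Formula: t_s = B * (V/A)^n  (Chvorinov's rule, n=2)
Modulus M = V/A = 3161/3604 = 0.877081 cm
M^2 = 0.877081^2 = 0.769271 cm^2
t_s = 3.05 * 0.769271 = 2.3463 s

Final answer: 2.3463 s


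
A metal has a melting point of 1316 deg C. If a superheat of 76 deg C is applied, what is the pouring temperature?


Formula: T_pour = T_melt + Superheat
T_pour = 1316 + 76 = 1392 deg C

1392 deg C


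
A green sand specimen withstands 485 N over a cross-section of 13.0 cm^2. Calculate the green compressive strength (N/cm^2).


Formula: Compressive Strength = Force / Area
Strength = 485 N / 13.0 cm^2 = 37.3077 N/cm^2

Answer: 37.3077 N/cm^2


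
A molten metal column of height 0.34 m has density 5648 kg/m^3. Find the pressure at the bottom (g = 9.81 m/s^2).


Formula: P = rho * g * h
rho * g = 5648 * 9.81 = 55406.88 N/m^3
P = 55406.88 * 0.34 = 18838.3392 Pa

Answer: 18838.3392 Pa


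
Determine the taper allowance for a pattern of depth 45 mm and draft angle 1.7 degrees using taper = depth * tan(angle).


Formula: taper = depth * tan(draft_angle)
tan(1.7 deg) = 0.0296793
taper = 45 mm * 0.0296793 = 1.3356 mm


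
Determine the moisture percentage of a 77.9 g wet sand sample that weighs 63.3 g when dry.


Formula: MC = (W_wet - W_dry) / W_wet * 100
Water mass = 77.9 - 63.3 = 14.6 g
MC = 14.6 / 77.9 * 100 = 18.7420%


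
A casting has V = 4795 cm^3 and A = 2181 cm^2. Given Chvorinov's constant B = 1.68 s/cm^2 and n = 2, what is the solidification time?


Formula: t_s = B * (V/A)^n  (Chvorinov's rule, n=2)
Modulus M = V/A = 4795/2181 = 2.198533 cm
M^2 = 2.198533^2 = 4.833547 cm^2
t_s = 1.68 * 4.833547 = 8.1204 s

Answer: 8.1204 s


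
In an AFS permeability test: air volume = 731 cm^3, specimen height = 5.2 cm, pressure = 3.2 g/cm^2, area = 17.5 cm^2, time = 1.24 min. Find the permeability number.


Formula: Permeability Number P = (V * H) / (p * A * t)
Numerator: V * H = 731 * 5.2 = 3801.2
Denominator: p * A * t = 3.2 * 17.5 * 1.24 = 69.44
P = 3801.2 / 69.44 = 54.7408

Final answer: 54.7408


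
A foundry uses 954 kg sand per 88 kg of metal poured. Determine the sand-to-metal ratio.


Formula: Sand-to-Metal Ratio = W_sand / W_metal
Ratio = 954 kg / 88 kg = 10.8409

Final answer: 10.8409


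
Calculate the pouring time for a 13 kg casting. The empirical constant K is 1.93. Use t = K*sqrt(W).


Formula: t = K * sqrt(W)
sqrt(W) = sqrt(13) = 3.60555
t = 1.93 * 3.60555 = 6.9587 s


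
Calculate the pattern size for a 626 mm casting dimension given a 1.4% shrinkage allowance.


Formula: L_pattern = L_casting * (1 + shrinkage_rate/100)
Shrinkage factor = 1 + 1.4/100 = 1.014
L_pattern = 626 mm * 1.014 = 634.7640 mm

Answer: 634.7640 mm


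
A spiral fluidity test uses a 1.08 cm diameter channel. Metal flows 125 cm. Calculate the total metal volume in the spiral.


Formula: V = pi * (d/2)^2 * L  (cylinder volume)
Radius = 1.08/2 = 0.54 cm
V = pi * 0.54^2 * 125 = 114.5111 cm^3

114.5111 cm^3


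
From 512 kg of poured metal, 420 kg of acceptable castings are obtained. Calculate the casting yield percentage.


Formula: Casting Yield = (W_good / W_total) * 100
Yield = (420 kg / 512 kg) * 100 = 82.0312%

82.0312%


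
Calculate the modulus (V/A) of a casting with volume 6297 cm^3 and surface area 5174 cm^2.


Formula: Casting Modulus M = V / A
M = 6297 cm^3 / 5174 cm^2 = 1.2170 cm

Final answer: 1.2170 cm


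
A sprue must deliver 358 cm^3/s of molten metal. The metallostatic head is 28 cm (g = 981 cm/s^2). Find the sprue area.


Formula: v = sqrt(2*g*h), A = Q/v
Velocity: v = sqrt(2 * 981 * 28) = sqrt(54936) = 234.3843 cm/s
Sprue area: A = Q / v = 358 / 234.3843 = 1.5274 cm^2


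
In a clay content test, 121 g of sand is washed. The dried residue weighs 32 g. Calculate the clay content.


Formula: Clay% = (W_total - W_washed) / W_total * 100
Clay mass = 121 - 32 = 89 g
Clay% = 89 / 121 * 100 = 73.5537%

73.5537%


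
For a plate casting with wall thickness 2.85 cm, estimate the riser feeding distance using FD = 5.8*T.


Formula: FD = 5.8 * T  (riser feeding-distance rule)
FD = 5.8 * 2.85 cm = 16.5300 cm

Final answer: 16.5300 cm


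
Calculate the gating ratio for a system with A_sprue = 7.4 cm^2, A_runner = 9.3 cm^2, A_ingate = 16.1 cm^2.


Sprue:Runner:Ingate = 1 : 9.3/7.4 : 16.1/7.4 = 1:1.26:2.18

1:1.26:2.18


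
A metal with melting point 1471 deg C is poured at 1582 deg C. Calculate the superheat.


Formula: Superheat = T_pour - T_melt
Superheat = 1582 - 1471 = 111 deg C

Final answer: 111 deg C


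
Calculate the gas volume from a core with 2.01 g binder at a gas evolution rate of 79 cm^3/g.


Formula: V_gas = W_binder * gas_evolution_rate
V = 2.01 g * 79 cm^3/g = 158.7900 cm^3

Final answer: 158.7900 cm^3


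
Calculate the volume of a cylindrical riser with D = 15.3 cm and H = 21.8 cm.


Formula: V = pi * (D/2)^2 * H  (cylinder volume)
Radius = D/2 = 15.3/2 = 7.65 cm
V = pi * 7.65^2 * 21.8 = 4008.0141 cm^3

Final answer: 4008.0141 cm^3


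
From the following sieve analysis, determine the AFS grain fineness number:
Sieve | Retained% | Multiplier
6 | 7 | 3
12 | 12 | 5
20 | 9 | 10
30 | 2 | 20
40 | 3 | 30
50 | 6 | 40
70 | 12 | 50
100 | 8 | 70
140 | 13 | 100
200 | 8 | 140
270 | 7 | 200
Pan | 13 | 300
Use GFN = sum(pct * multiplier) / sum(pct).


Formula: GFN = sum(pct * multiplier) / sum(pct)
sum(pct * multiplier) = 9421
sum(pct) = 100
GFN = 9421 / 100 = 94.21


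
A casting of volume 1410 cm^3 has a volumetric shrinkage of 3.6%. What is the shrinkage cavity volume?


Formula: V_shrink = V_casting * shrinkage_pct / 100
V_shrink = 1410 cm^3 * 3.6 / 100 = 50.7600 cm^3


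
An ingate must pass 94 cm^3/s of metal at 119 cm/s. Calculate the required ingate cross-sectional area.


Formula: A_ingate = Q / v  (continuity equation)
A = 94 cm^3/s / 119 cm/s = 0.7899 cm^2


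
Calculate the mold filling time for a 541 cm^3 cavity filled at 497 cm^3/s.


Formula: t_fill = V_mold / Q_flow
t = 541 cm^3 / 497 cm^3/s = 1.0885 s

Final answer: 1.0885 s


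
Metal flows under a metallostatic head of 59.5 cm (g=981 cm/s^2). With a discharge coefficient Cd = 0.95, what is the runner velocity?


Formula: v = Cd * sqrt(2 * g * h)  (Torricelli with discharge coefficient)
2*g*h = 2 * 981 * 59.5 = 116739.0 cm^2/s^2
sqrt(116739.0) = 341.67089 cm/s
v = 0.95 * 341.67089 = 324.5873 cm/s

Final answer: 324.5873 cm/s


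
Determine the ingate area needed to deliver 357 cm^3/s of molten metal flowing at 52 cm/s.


Formula: A_ingate = Q / v  (continuity equation)
A = 357 cm^3/s / 52 cm/s = 6.8654 cm^2

6.8654 cm^2


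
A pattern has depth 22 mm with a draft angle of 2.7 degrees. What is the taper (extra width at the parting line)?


Formula: taper = depth * tan(draft_angle)
tan(2.7 deg) = 0.0471588
taper = 22 mm * 0.0471588 = 1.0375 mm

1.0375 mm


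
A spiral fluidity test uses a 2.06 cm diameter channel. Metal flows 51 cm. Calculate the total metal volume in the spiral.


Formula: V = pi * (d/2)^2 * L  (cylinder volume)
Radius = 2.06/2 = 1.03 cm
V = pi * 1.03^2 * 51 = 169.9787 cm^3

Final answer: 169.9787 cm^3


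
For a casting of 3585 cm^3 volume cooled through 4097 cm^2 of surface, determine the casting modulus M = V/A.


Formula: Casting Modulus M = V / A
M = 3585 cm^3 / 4097 cm^2 = 0.8750 cm

Final answer: 0.8750 cm


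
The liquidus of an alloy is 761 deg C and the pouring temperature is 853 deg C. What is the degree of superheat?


Formula: Superheat = T_pour - T_melt
Superheat = 853 - 761 = 92 deg C

Final answer: 92 deg C


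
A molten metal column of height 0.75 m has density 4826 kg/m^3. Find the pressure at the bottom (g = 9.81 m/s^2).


Formula: P = rho * g * h
rho * g = 4826 * 9.81 = 47343.06 N/m^3
P = 47343.06 * 0.75 = 35507.2950 Pa

Final answer: 35507.2950 Pa


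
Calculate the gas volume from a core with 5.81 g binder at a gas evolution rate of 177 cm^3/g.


Formula: V_gas = W_binder * gas_evolution_rate
V = 5.81 g * 177 cm^3/g = 1028.3700 cm^3

1028.3700 cm^3


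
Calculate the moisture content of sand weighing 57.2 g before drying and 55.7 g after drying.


Formula: MC = (W_wet - W_dry) / W_wet * 100
Water mass = 57.2 - 55.7 = 1.5 g
MC = 1.5 / 57.2 * 100 = 2.6224%

2.6224%


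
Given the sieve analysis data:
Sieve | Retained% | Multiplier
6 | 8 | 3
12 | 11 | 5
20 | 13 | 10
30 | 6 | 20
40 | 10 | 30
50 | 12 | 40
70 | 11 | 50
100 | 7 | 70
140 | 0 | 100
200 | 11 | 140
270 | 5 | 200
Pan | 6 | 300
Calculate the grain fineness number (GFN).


Formula: GFN = sum(pct * multiplier) / sum(pct)
sum(pct * multiplier) = 6489
sum(pct) = 100
GFN = 6489 / 100 = 64.89


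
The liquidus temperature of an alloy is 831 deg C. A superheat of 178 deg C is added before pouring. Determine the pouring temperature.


Formula: T_pour = T_melt + Superheat
T_pour = 831 + 178 = 1009 deg C


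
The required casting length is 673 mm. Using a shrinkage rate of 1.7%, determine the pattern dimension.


Formula: L_pattern = L_casting * (1 + shrinkage_rate/100)
Shrinkage factor = 1 + 1.7/100 = 1.017
L_pattern = 673 mm * 1.017 = 684.4410 mm


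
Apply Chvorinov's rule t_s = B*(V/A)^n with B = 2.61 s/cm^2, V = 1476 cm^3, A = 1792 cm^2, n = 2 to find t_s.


Formula: t_s = B * (V/A)^n  (Chvorinov's rule, n=2)
Modulus M = V/A = 1476/1792 = 0.823661 cm
M^2 = 0.823661^2 = 0.678417 cm^2
t_s = 2.61 * 0.678417 = 1.7707 s

Final answer: 1.7707 s


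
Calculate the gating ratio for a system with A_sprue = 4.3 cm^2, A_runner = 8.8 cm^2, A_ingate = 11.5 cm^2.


Sprue:Runner:Ingate = 1 : 8.8/4.3 : 11.5/4.3 = 1:2.05:2.67

1:2.05:2.67


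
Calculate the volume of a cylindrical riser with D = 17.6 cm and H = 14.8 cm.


Formula: V = pi * (D/2)^2 * H  (cylinder volume)
Radius = D/2 = 17.6/2 = 8.8 cm
V = pi * 8.8^2 * 14.8 = 3600.6170 cm^3


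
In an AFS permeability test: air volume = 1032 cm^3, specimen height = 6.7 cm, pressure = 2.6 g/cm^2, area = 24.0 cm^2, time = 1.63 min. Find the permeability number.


Formula: Permeability Number P = (V * H) / (p * A * t)
Numerator: V * H = 1032 * 6.7 = 6914.4
Denominator: p * A * t = 2.6 * 24.0 * 1.63 = 101.712
P = 6914.4 / 101.712 = 67.9802

67.9802


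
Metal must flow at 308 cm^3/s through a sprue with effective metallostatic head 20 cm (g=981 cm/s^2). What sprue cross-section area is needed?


Formula: v = sqrt(2*g*h), A = Q/v
Velocity: v = sqrt(2 * 981 * 20) = sqrt(39240) = 198.0909 cm/s
Sprue area: A = Q / v = 308 / 198.0909 = 1.5548 cm^2

Final answer: 1.5548 cm^2


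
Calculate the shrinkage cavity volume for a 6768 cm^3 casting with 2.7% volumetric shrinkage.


Formula: V_shrink = V_casting * shrinkage_pct / 100
V_shrink = 6768 cm^3 * 2.7 / 100 = 182.7360 cm^3

182.7360 cm^3


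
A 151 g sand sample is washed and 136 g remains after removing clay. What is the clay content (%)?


Formula: Clay% = (W_total - W_washed) / W_total * 100
Clay mass = 151 - 136 = 15 g
Clay% = 15 / 151 * 100 = 9.9338%

Final answer: 9.9338%


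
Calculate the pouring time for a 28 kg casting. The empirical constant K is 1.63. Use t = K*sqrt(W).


Formula: t = K * sqrt(W)
sqrt(W) = sqrt(28) = 5.29150
t = 1.63 * 5.29150 = 8.6251 s


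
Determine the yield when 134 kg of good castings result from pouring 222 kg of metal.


Formula: Casting Yield = (W_good / W_total) * 100
Yield = (134 kg / 222 kg) * 100 = 60.3604%

Final answer: 60.3604%


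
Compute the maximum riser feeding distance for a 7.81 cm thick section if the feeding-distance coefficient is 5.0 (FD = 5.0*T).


Formula: FD = 5.0 * T  (riser feeding-distance rule)
FD = 5.0 * 7.81 cm = 39.0500 cm


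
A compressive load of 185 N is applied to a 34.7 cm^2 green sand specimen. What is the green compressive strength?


Formula: Compressive Strength = Force / Area
Strength = 185 N / 34.7 cm^2 = 5.3314 N/cm^2

Answer: 5.3314 N/cm^2


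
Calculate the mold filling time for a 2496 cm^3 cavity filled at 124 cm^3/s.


Formula: t_fill = V_mold / Q_flow
t = 2496 cm^3 / 124 cm^3/s = 20.1290 s

Answer: 20.1290 s


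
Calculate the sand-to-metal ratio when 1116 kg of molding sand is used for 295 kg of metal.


Formula: Sand-to-Metal Ratio = W_sand / W_metal
Ratio = 1116 kg / 295 kg = 3.7831

Answer: 3.7831


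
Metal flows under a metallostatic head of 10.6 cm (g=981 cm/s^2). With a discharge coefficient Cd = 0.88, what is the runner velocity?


Formula: v = Cd * sqrt(2 * g * h)  (Torricelli with discharge coefficient)
2*g*h = 2 * 981 * 10.6 = 20797.2 cm^2/s^2
sqrt(20797.2) = 144.21234 cm/s
v = 0.88 * 144.21234 = 126.9069 cm/s


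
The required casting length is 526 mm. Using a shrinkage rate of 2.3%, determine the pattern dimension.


Formula: L_pattern = L_casting * (1 + shrinkage_rate/100)
Shrinkage factor = 1 + 2.3/100 = 1.023
L_pattern = 526 mm * 1.023 = 538.0980 mm


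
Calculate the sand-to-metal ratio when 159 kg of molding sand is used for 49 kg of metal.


Formula: Sand-to-Metal Ratio = W_sand / W_metal
Ratio = 159 kg / 49 kg = 3.2449

3.2449


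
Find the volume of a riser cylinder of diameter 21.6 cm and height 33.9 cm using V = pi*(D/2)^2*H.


Formula: V = pi * (D/2)^2 * H  (cylinder volume)
Radius = D/2 = 21.6/2 = 10.8 cm
V = pi * 10.8^2 * 33.9 = 12422.1589 cm^3

Final answer: 12422.1589 cm^3


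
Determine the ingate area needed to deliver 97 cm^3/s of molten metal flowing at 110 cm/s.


Formula: A_ingate = Q / v  (continuity equation)
A = 97 cm^3/s / 110 cm/s = 0.8818 cm^2

Answer: 0.8818 cm^2


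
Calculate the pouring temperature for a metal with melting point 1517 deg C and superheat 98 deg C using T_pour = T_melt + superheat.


Formula: T_pour = T_melt + Superheat
T_pour = 1517 + 98 = 1615 deg C

Answer: 1615 deg C


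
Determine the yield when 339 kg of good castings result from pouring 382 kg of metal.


Formula: Casting Yield = (W_good / W_total) * 100
Yield = (339 kg / 382 kg) * 100 = 88.7435%

Final answer: 88.7435%


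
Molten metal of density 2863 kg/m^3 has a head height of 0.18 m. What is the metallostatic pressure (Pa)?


Formula: P = rho * g * h
rho * g = 2863 * 9.81 = 28086.03 N/m^3
P = 28086.03 * 0.18 = 5055.4854 Pa

Answer: 5055.4854 Pa


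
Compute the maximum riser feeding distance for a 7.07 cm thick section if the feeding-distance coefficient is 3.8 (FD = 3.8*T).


Formula: FD = 3.8 * T  (riser feeding-distance rule)
FD = 3.8 * 7.07 cm = 26.8660 cm

Answer: 26.8660 cm


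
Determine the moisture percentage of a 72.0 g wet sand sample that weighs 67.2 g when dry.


Formula: MC = (W_wet - W_dry) / W_wet * 100
Water mass = 72.0 - 67.2 = 4.8 g
MC = 4.8 / 72.0 * 100 = 6.6667%


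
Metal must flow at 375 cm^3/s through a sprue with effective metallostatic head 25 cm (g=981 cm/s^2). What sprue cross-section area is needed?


Formula: v = sqrt(2*g*h), A = Q/v
Velocity: v = sqrt(2 * 981 * 25) = sqrt(49050) = 221.4723 cm/s
Sprue area: A = Q / v = 375 / 221.4723 = 1.6932 cm^2

Final answer: 1.6932 cm^2


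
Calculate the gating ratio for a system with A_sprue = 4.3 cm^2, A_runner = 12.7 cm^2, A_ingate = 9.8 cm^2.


Sprue:Runner:Ingate = 1 : 12.7/4.3 : 9.8/4.3 = 1:2.95:2.28

1:2.95:2.28


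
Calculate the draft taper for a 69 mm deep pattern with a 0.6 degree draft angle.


Formula: taper = depth * tan(draft_angle)
tan(0.6 deg) = 0.0104724
taper = 69 mm * 0.0104724 = 0.7226 mm


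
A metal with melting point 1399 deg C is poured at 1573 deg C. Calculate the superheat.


Formula: Superheat = T_pour - T_melt
Superheat = 1573 - 1399 = 174 deg C


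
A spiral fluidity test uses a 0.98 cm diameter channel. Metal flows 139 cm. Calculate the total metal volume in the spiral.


Formula: V = pi * (d/2)^2 * L  (cylinder volume)
Radius = 0.98/2 = 0.49 cm
V = pi * 0.49^2 * 139 = 104.8472 cm^3


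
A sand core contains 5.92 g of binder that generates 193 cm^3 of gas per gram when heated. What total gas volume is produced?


Formula: V_gas = W_binder * gas_evolution_rate
V = 5.92 g * 193 cm^3/g = 1142.5600 cm^3

1142.5600 cm^3


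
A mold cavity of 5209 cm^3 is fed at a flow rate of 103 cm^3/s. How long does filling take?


Formula: t_fill = V_mold / Q_flow
t = 5209 cm^3 / 103 cm^3/s = 50.5728 s

Final answer: 50.5728 s


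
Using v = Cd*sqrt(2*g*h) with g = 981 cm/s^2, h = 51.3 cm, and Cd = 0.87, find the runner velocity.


Formula: v = Cd * sqrt(2 * g * h)  (Torricelli with discharge coefficient)
2*g*h = 2 * 981 * 51.3 = 100650.6 cm^2/s^2
sqrt(100650.6) = 317.25479 cm/s
v = 0.87 * 317.25479 = 276.0117 cm/s

276.0117 cm/s


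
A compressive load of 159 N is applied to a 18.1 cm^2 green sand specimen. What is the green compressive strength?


Formula: Compressive Strength = Force / Area
Strength = 159 N / 18.1 cm^2 = 8.7845 N/cm^2

Answer: 8.7845 N/cm^2


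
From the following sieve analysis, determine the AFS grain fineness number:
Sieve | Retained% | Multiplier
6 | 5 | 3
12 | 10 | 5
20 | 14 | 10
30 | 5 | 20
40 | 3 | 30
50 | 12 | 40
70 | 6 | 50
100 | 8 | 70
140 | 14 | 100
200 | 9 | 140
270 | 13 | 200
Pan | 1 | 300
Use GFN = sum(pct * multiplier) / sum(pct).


Formula: GFN = sum(pct * multiplier) / sum(pct)
sum(pct * multiplier) = 7295
sum(pct) = 100
GFN = 7295 / 100 = 72.95

72.95


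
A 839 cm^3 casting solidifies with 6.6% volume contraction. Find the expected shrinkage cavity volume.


Formula: V_shrink = V_casting * shrinkage_pct / 100
V_shrink = 839 cm^3 * 6.6 / 100 = 55.3740 cm^3

Answer: 55.3740 cm^3


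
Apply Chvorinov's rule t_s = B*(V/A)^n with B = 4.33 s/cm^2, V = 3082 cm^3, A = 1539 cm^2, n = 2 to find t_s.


Formula: t_s = B * (V/A)^n  (Chvorinov's rule, n=2)
Modulus M = V/A = 3082/1539 = 2.002599 cm
M^2 = 2.002599^2 = 4.010403 cm^2
t_s = 4.33 * 4.010403 = 17.3650 s

17.3650 s


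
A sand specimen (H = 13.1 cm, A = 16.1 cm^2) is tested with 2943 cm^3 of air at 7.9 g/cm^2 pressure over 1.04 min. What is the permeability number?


Formula: Permeability Number P = (V * H) / (p * A * t)
Numerator: V * H = 2943 * 13.1 = 38553.3
Denominator: p * A * t = 7.9 * 16.1 * 1.04 = 132.2776
P = 38553.3 / 132.2776 = 291.4575

Final answer: 291.4575


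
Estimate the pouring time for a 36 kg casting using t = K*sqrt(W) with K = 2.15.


Formula: t = K * sqrt(W)
sqrt(W) = sqrt(36) = 6.00000
t = 2.15 * 6.00000 = 12.9000 s

Answer: 12.9000 s


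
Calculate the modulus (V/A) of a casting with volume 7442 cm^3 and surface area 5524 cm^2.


Formula: Casting Modulus M = V / A
M = 7442 cm^3 / 5524 cm^2 = 1.3472 cm


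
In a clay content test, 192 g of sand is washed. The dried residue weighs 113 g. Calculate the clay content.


Formula: Clay% = (W_total - W_washed) / W_total * 100
Clay mass = 192 - 113 = 79 g
Clay% = 79 / 192 * 100 = 41.1458%


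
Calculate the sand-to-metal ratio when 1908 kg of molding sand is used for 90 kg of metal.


Formula: Sand-to-Metal Ratio = W_sand / W_metal
Ratio = 1908 kg / 90 kg = 21.2000

Answer: 21.2000


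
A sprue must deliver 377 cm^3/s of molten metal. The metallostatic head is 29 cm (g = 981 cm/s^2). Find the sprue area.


Formula: v = sqrt(2*g*h), A = Q/v
Velocity: v = sqrt(2 * 981 * 29) = sqrt(56898) = 238.5330 cm/s
Sprue area: A = Q / v = 377 / 238.5330 = 1.5805 cm^2

Final answer: 1.5805 cm^2


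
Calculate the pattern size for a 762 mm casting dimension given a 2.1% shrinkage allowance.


Formula: L_pattern = L_casting * (1 + shrinkage_rate/100)
Shrinkage factor = 1 + 2.1/100 = 1.021
L_pattern = 762 mm * 1.021 = 778.0020 mm

778.0020 mm


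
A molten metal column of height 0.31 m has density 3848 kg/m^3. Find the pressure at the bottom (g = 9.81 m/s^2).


Formula: P = rho * g * h
rho * g = 3848 * 9.81 = 37748.88 N/m^3
P = 37748.88 * 0.31 = 11702.1528 Pa

11702.1528 Pa


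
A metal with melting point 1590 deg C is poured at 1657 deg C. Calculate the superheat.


Formula: Superheat = T_pour - T_melt
Superheat = 1657 - 1590 = 67 deg C

67 deg C


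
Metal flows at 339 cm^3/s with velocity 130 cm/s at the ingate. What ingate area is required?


Formula: A_ingate = Q / v  (continuity equation)
A = 339 cm^3/s / 130 cm/s = 2.6077 cm^2

Final answer: 2.6077 cm^2


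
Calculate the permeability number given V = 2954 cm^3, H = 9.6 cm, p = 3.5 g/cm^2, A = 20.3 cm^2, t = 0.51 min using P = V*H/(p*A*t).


Formula: Permeability Number P = (V * H) / (p * A * t)
Numerator: V * H = 2954 * 9.6 = 28358.4
Denominator: p * A * t = 3.5 * 20.3 * 0.51 = 36.2355
P = 28358.4 / 36.2355 = 782.6137


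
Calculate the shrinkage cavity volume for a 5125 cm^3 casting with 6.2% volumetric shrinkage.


Formula: V_shrink = V_casting * shrinkage_pct / 100
V_shrink = 5125 cm^3 * 6.2 / 100 = 317.7500 cm^3


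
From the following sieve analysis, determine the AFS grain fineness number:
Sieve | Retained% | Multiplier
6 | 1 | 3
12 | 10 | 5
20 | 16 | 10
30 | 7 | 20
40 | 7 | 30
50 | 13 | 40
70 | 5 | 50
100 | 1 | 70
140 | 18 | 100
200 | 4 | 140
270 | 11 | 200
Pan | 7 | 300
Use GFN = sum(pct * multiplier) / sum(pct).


Formula: GFN = sum(pct * multiplier) / sum(pct)
sum(pct * multiplier) = 8063
sum(pct) = 100
GFN = 8063 / 100 = 80.63

Answer: 80.63


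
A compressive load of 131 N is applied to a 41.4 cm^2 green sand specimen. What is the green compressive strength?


Formula: Compressive Strength = Force / Area
Strength = 131 N / 41.4 cm^2 = 3.1643 N/cm^2

Answer: 3.1643 N/cm^2


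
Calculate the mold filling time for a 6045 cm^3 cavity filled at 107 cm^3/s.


Formula: t_fill = V_mold / Q_flow
t = 6045 cm^3 / 107 cm^3/s = 56.4953 s

Final answer: 56.4953 s


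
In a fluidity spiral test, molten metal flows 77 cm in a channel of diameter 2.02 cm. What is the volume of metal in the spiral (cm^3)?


Formula: V = pi * (d/2)^2 * L  (cylinder volume)
Radius = 2.02/2 = 1.01 cm
V = pi * 1.01^2 * 77 = 246.7649 cm^3


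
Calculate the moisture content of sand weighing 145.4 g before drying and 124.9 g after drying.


Formula: MC = (W_wet - W_dry) / W_wet * 100
Water mass = 145.4 - 124.9 = 20.5 g
MC = 20.5 / 145.4 * 100 = 14.0990%

Final answer: 14.0990%


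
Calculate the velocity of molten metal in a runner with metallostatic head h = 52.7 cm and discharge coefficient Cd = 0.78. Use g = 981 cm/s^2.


Formula: v = Cd * sqrt(2 * g * h)  (Torricelli with discharge coefficient)
2*g*h = 2 * 981 * 52.7 = 103397.4 cm^2/s^2
sqrt(103397.4) = 321.55466 cm/s
v = 0.78 * 321.55466 = 250.8126 cm/s

250.8126 cm/s


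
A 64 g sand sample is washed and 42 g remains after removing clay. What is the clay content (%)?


Formula: Clay% = (W_total - W_washed) / W_total * 100
Clay mass = 64 - 42 = 22 g
Clay% = 22 / 64 * 100 = 34.3750%

Final answer: 34.3750%


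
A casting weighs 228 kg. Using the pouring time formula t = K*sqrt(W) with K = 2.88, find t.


Formula: t = K * sqrt(W)
sqrt(W) = sqrt(228) = 15.09967
t = 2.88 * 15.09967 = 43.4870 s

Final answer: 43.4870 s


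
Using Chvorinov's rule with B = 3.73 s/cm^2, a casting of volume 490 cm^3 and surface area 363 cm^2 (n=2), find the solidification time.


Formula: t_s = B * (V/A)^n  (Chvorinov's rule, n=2)
Modulus M = V/A = 490/363 = 1.349862 cm
M^2 = 1.349862^2 = 1.822127 cm^2
t_s = 3.73 * 1.822127 = 6.7965 s

Answer: 6.7965 s


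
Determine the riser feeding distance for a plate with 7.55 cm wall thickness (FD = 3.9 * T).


Formula: FD = 3.9 * T  (riser feeding-distance rule)
FD = 3.9 * 7.55 cm = 29.4450 cm

29.4450 cm


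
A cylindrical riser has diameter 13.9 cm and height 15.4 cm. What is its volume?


Formula: V = pi * (D/2)^2 * H  (cylinder volume)
Radius = D/2 = 13.9/2 = 6.95 cm
V = pi * 6.95^2 * 15.4 = 2336.9004 cm^3

Final answer: 2336.9004 cm^3


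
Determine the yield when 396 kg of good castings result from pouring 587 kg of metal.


Formula: Casting Yield = (W_good / W_total) * 100
Yield = (396 kg / 587 kg) * 100 = 67.4617%

Answer: 67.4617%


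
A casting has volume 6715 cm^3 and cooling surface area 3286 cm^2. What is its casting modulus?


Formula: Casting Modulus M = V / A
M = 6715 cm^3 / 3286 cm^2 = 2.0435 cm

2.0435 cm


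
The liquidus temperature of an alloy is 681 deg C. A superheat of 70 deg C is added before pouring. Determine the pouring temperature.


Formula: T_pour = T_melt + Superheat
T_pour = 681 + 70 = 751 deg C


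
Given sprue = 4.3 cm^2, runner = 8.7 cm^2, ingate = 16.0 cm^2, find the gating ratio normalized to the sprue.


Sprue:Runner:Ingate = 1 : 8.7/4.3 : 16.0/4.3 = 1:2.02:3.72

Answer: 1:2.02:3.72


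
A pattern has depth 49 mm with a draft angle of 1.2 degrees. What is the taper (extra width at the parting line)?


Formula: taper = depth * tan(draft_angle)
tan(1.2 deg) = 0.0209470
taper = 49 mm * 0.0209470 = 1.0264 mm


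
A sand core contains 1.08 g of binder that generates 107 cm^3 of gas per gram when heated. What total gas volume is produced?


Formula: V_gas = W_binder * gas_evolution_rate
V = 1.08 g * 107 cm^3/g = 115.5600 cm^3


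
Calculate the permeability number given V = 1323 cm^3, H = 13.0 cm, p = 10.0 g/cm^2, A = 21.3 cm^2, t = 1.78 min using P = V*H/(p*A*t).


Formula: Permeability Number P = (V * H) / (p * A * t)
Numerator: V * H = 1323 * 13.0 = 17199.0
Denominator: p * A * t = 10.0 * 21.3 * 1.78 = 379.14
P = 17199.0 / 379.14 = 45.3632

Final answer: 45.3632


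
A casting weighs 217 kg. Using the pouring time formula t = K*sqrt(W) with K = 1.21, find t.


Formula: t = K * sqrt(W)
sqrt(W) = sqrt(217) = 14.73092
t = 1.21 * 14.73092 = 17.8244 s

Final answer: 17.8244 s


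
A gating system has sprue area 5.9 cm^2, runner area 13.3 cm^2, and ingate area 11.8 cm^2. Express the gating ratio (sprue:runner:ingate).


Sprue:Runner:Ingate = 1 : 13.3/5.9 : 11.8/5.9 = 1:2.25:2.00

Final answer: 1:2.25:2.00


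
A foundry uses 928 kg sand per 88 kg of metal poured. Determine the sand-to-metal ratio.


Formula: Sand-to-Metal Ratio = W_sand / W_metal
Ratio = 928 kg / 88 kg = 10.5455


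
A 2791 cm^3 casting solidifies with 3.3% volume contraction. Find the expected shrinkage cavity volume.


Formula: V_shrink = V_casting * shrinkage_pct / 100
V_shrink = 2791 cm^3 * 3.3 / 100 = 92.1030 cm^3


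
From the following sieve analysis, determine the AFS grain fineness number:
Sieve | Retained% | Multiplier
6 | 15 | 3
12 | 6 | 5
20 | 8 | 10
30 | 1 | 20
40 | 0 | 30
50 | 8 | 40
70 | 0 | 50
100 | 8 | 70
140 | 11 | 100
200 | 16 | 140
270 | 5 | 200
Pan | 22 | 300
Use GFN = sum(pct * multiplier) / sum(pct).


Formula: GFN = sum(pct * multiplier) / sum(pct)
sum(pct * multiplier) = 11995
sum(pct) = 100
GFN = 11995 / 100 = 119.95

Answer: 119.95


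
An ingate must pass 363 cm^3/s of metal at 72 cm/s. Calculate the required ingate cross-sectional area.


Formula: A_ingate = Q / v  (continuity equation)
A = 363 cm^3/s / 72 cm/s = 5.0417 cm^2

Answer: 5.0417 cm^2


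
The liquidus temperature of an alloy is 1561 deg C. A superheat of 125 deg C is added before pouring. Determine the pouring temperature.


Formula: T_pour = T_melt + Superheat
T_pour = 1561 + 125 = 1686 deg C

Final answer: 1686 deg C


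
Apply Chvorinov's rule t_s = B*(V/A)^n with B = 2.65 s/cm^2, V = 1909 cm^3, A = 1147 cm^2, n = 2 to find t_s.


Formula: t_s = B * (V/A)^n  (Chvorinov's rule, n=2)
Modulus M = V/A = 1909/1147 = 1.664342 cm
M^2 = 1.664342^2 = 2.770034 cm^2
t_s = 2.65 * 2.770034 = 7.3406 s


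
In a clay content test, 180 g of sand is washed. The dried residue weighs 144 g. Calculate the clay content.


Formula: Clay% = (W_total - W_washed) / W_total * 100
Clay mass = 180 - 144 = 36 g
Clay% = 36 / 180 * 100 = 20.0000%

Final answer: 20.0000%


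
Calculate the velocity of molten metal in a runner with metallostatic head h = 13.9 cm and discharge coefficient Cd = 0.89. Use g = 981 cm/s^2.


Formula: v = Cd * sqrt(2 * g * h)  (Torricelli with discharge coefficient)
2*g*h = 2 * 981 * 13.9 = 27271.8 cm^2/s^2
sqrt(27271.8) = 165.14176 cm/s
v = 0.89 * 165.14176 = 146.9762 cm/s


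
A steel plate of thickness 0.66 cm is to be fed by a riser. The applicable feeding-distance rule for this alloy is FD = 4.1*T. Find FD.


Formula: FD = 4.1 * T  (riser feeding-distance rule)
FD = 4.1 * 0.66 cm = 2.7060 cm


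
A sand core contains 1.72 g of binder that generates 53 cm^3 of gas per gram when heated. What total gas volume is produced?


Formula: V_gas = W_binder * gas_evolution_rate
V = 1.72 g * 53 cm^3/g = 91.1600 cm^3

91.1600 cm^3


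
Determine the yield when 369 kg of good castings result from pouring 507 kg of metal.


Formula: Casting Yield = (W_good / W_total) * 100
Yield = (369 kg / 507 kg) * 100 = 72.7811%


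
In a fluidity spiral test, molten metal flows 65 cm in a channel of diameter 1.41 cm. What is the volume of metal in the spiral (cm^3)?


Formula: V = pi * (d/2)^2 * L  (cylinder volume)
Radius = 1.41/2 = 0.705 cm
V = pi * 0.705^2 * 65 = 101.4943 cm^3

Final answer: 101.4943 cm^3


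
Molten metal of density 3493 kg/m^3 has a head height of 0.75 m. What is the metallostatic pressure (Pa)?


Formula: P = rho * g * h
rho * g = 3493 * 9.81 = 34266.33 N/m^3
P = 34266.33 * 0.75 = 25699.7475 Pa


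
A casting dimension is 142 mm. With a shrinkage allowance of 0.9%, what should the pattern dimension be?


Formula: L_pattern = L_casting * (1 + shrinkage_rate/100)
Shrinkage factor = 1 + 0.9/100 = 1.009
L_pattern = 142 mm * 1.009 = 143.2780 mm


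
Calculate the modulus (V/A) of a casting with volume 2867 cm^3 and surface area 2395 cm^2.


Formula: Casting Modulus M = V / A
M = 2867 cm^3 / 2395 cm^2 = 1.1971 cm

Final answer: 1.1971 cm


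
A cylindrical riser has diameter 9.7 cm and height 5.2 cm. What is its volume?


Formula: V = pi * (D/2)^2 * H  (cylinder volume)
Radius = D/2 = 9.7/2 = 4.85 cm
V = pi * 4.85^2 * 5.2 = 384.2702 cm^3

Answer: 384.2702 cm^3


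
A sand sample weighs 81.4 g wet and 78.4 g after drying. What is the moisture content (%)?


Formula: MC = (W_wet - W_dry) / W_wet * 100
Water mass = 81.4 - 78.4 = 3.0 g
MC = 3.0 / 81.4 * 100 = 3.6855%


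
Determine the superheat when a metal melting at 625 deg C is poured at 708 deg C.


Formula: Superheat = T_pour - T_melt
Superheat = 708 - 625 = 83 deg C

83 deg C


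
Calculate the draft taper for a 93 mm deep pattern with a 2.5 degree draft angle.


Formula: taper = depth * tan(draft_angle)
tan(2.5 deg) = 0.0436609
taper = 93 mm * 0.0436609 = 4.0605 mm

4.0605 mm


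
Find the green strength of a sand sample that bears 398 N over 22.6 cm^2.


Formula: Compressive Strength = Force / Area
Strength = 398 N / 22.6 cm^2 = 17.6106 N/cm^2

Final answer: 17.6106 N/cm^2


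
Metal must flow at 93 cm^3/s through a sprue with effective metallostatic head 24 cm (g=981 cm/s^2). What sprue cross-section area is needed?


Formula: v = sqrt(2*g*h), A = Q/v
Velocity: v = sqrt(2 * 981 * 24) = sqrt(47088) = 216.9977 cm/s
Sprue area: A = Q / v = 93 / 216.9977 = 0.4286 cm^2

Final answer: 0.4286 cm^2


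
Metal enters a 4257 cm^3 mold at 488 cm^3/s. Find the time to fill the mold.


Formula: t_fill = V_mold / Q_flow
t = 4257 cm^3 / 488 cm^3/s = 8.7234 s

Final answer: 8.7234 s


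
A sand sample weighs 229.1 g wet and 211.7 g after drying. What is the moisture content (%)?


Formula: MC = (W_wet - W_dry) / W_wet * 100
Water mass = 229.1 - 211.7 = 17.4 g
MC = 17.4 / 229.1 * 100 = 7.5949%


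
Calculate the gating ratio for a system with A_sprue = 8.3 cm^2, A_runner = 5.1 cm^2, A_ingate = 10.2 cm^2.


Sprue:Runner:Ingate = 1 : 5.1/8.3 : 10.2/8.3 = 1:0.61:1.23

Answer: 1:0.61:1.23


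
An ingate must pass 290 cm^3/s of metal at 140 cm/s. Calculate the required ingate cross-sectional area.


Formula: A_ingate = Q / v  (continuity equation)
A = 290 cm^3/s / 140 cm/s = 2.0714 cm^2

2.0714 cm^2


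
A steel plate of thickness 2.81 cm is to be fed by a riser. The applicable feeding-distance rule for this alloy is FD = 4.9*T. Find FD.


Formula: FD = 4.9 * T  (riser feeding-distance rule)
FD = 4.9 * 2.81 cm = 13.7690 cm

Answer: 13.7690 cm


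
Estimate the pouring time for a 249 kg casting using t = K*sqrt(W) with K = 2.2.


Formula: t = K * sqrt(W)
sqrt(W) = sqrt(249) = 15.77973
t = 2.2 * 15.77973 = 34.7154 s

Answer: 34.7154 s


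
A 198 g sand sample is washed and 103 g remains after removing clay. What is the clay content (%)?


Formula: Clay% = (W_total - W_washed) / W_total * 100
Clay mass = 198 - 103 = 95 g
Clay% = 95 / 198 * 100 = 47.9798%

Answer: 47.9798%


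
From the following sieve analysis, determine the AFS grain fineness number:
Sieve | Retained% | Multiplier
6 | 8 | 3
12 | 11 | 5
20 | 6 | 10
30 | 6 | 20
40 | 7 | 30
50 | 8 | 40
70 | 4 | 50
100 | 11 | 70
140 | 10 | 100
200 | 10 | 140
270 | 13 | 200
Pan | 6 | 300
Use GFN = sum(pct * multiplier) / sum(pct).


Formula: GFN = sum(pct * multiplier) / sum(pct)
sum(pct * multiplier) = 8559
sum(pct) = 100
GFN = 8559 / 100 = 85.59

Final answer: 85.59


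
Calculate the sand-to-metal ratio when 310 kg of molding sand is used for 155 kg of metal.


Formula: Sand-to-Metal Ratio = W_sand / W_metal
Ratio = 310 kg / 155 kg = 2.0000


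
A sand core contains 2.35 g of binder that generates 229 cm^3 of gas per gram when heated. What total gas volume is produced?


Formula: V_gas = W_binder * gas_evolution_rate
V = 2.35 g * 229 cm^3/g = 538.1500 cm^3

Final answer: 538.1500 cm^3


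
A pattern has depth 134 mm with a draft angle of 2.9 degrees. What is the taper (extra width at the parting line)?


Formula: taper = depth * tan(draft_angle)
tan(2.9 deg) = 0.0506578
taper = 134 mm * 0.0506578 = 6.7881 mm


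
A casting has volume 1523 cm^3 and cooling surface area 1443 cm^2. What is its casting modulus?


Formula: Casting Modulus M = V / A
M = 1523 cm^3 / 1443 cm^2 = 1.0554 cm

Final answer: 1.0554 cm


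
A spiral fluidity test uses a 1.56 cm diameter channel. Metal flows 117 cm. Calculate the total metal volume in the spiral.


Formula: V = pi * (d/2)^2 * L  (cylinder volume)
Radius = 1.56/2 = 0.78 cm
V = pi * 0.78^2 * 117 = 223.6274 cm^3

Answer: 223.6274 cm^3


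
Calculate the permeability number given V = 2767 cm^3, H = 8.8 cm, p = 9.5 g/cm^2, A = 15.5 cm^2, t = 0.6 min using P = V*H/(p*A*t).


Formula: Permeability Number P = (V * H) / (p * A * t)
Numerator: V * H = 2767 * 8.8 = 24349.6
Denominator: p * A * t = 9.5 * 15.5 * 0.6 = 88.35
P = 24349.6 / 88.35 = 275.6038

Final answer: 275.6038


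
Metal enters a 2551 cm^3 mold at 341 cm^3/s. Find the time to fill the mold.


Formula: t_fill = V_mold / Q_flow
t = 2551 cm^3 / 341 cm^3/s = 7.4809 s

Answer: 7.4809 s


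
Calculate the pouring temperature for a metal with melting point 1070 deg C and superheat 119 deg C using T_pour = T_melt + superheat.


Formula: T_pour = T_melt + Superheat
T_pour = 1070 + 119 = 1189 deg C

Answer: 1189 deg C


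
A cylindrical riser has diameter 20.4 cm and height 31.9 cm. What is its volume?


Formula: V = pi * (D/2)^2 * H  (cylinder volume)
Radius = D/2 = 20.4/2 = 10.2 cm
V = pi * 10.2^2 * 31.9 = 10426.5565 cm^3

Answer: 10426.5565 cm^3
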